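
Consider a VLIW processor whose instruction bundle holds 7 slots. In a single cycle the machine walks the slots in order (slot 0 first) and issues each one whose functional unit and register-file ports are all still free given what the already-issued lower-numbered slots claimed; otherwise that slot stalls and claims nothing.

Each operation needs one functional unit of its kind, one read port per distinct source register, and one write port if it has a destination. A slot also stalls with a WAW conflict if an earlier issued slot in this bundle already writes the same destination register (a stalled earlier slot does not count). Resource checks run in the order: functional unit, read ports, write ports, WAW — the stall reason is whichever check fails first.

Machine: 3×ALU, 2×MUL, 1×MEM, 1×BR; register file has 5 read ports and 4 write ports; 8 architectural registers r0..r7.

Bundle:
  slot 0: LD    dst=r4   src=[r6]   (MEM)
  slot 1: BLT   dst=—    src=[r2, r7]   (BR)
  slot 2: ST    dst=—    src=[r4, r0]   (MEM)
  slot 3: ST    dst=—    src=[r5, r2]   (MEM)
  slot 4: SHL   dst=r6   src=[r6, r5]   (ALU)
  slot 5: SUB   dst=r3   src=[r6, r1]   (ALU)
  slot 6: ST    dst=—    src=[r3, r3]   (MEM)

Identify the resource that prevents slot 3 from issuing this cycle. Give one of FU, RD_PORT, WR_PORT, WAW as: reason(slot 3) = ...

#0 MEM src=r6 dispatched  <A:3 Mu:2 Ld:0 B:1 rd:4 wr:3>
#1 BR src=r2,r7 dispatched  <A:3 Mu:2 Ld:0 B:0 rd:2 wr:3>
#2 MEM src=r4,r0 held:FU  <A:3 Mu:2 Ld:0 B:0 rd:2 wr:3>
#3 MEM src=r5,r2 held:FU  <A:3 Mu:2 Ld:0 B:0 rd:2 wr:3>
#4 ALU src=r6,r5 dispatched  <A:2 Mu:2 Ld:0 B:0 rd:0 wr:2>
#5 ALU src=r6,r1 held:RD_PORT  <A:2 Mu:2 Ld:0 B:0 rd:0 wr:2>
#6 MEM src=r3,r3 held:FU  <A:2 Mu:2 Ld:0 B:0 rd:0 wr:2>

reason(slot 3) = FU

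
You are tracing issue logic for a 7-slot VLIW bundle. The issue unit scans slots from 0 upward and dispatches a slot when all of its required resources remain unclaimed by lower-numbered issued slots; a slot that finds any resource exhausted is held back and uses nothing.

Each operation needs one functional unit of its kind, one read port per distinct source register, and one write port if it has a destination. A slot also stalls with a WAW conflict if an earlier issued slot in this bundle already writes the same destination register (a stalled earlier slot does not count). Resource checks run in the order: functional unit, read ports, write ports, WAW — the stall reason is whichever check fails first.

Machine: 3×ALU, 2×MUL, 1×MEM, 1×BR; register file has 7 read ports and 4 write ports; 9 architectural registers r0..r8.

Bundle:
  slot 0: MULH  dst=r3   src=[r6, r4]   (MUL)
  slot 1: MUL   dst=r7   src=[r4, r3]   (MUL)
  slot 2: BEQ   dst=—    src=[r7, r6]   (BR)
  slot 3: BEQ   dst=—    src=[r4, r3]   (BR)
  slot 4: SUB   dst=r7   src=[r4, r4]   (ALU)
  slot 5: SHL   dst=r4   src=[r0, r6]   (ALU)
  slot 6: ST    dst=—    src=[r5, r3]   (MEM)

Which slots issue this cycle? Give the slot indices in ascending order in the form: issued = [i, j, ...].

issued = [0, 1, 2]

#0 MUL src=r6,r4 dispatched  <A:3 Mu:1 Ld:1 B:1 rd:5 wr:3>
#1 MUL src=r4,r3 dispatched  <A:3 Mu:0 Ld:1 B:1 rd:3 wr:2>
#2 BR src=r7,r6 dispatched  <A:3 Mu:0 Ld:1 B:0 rd:1 wr:2>
#3 BR src=r4,r3 held:FU  <A:3 Mu:0 Ld:1 B:0 rd:1 wr:2>
#4 ALU src=r4,r4 held:WAW  <A:3 Mu:0 Ld:1 B:0 rd:1 wr:2>
#5 ALU src=r0,r6 held:RD_PORT  <A:3 Mu:0 Ld:1 B:0 rd:1 wr:2>
#6 MEM src=r5,r3 held:RD_PORT  <A:3 Mu:0 Ld:1 B:0 rd:1 wr:2>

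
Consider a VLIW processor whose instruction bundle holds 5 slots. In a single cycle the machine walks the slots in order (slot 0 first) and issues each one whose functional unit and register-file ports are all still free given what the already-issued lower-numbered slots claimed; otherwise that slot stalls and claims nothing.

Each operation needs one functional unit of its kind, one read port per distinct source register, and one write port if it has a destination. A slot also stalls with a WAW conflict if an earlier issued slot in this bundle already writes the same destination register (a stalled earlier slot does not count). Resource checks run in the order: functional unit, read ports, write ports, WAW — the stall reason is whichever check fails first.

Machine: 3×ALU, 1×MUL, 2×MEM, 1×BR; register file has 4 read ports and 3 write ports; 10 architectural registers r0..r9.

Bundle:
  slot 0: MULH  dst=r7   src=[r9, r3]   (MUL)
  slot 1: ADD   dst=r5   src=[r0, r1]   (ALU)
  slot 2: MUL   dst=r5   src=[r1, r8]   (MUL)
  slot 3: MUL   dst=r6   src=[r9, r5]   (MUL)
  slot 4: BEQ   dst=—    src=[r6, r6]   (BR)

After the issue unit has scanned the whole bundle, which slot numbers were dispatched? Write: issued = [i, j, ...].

issued = [0, 1]

[0] MUL needs rd=2 wr=1: ok; after: ALU=3 MUL=0 MEM=2 BR=1, R=2, W=2
[1] ALU needs rd=2 wr=1: ok; after: ALU=2 MUL=0 MEM=2 BR=1, R=0, W=1
[2] MUL needs rd=2 wr=1: FU; after: ALU=2 MUL=0 MEM=2 BR=1, R=0, W=1
[3] MUL needs rd=2 wr=1: FU; after: ALU=2 MUL=0 MEM=2 BR=1, R=0, W=1
[4] BR needs rd=1 wr=0: RD_PORT; after: ALU=2 MUL=0 MEM=2 BR=1, R=0, W=1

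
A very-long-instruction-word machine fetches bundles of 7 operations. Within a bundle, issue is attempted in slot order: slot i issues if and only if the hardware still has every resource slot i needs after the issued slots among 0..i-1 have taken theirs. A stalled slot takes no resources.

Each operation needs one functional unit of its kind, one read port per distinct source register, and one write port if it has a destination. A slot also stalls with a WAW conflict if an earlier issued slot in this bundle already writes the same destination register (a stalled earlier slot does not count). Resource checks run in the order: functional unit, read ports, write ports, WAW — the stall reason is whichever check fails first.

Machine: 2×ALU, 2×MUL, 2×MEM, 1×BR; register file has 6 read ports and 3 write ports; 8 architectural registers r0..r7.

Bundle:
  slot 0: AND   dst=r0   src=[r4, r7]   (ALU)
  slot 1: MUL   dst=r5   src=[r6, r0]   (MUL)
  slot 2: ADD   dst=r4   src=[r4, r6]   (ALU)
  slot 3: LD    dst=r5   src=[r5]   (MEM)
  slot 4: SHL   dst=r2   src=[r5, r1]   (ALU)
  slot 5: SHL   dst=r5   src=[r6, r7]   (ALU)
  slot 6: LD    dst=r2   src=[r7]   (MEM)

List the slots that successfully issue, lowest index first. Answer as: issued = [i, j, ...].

slot 0 (ALU): ISSUE — free A1,Mu2,Ld2,B1 rp4 wp2
slot 1 (MUL): ISSUE — free A1,Mu1,Ld2,B1 rp2 wp1
slot 2 (ALU): ISSUE — free A0,Mu1,Ld2,B1 rp0 wp0
slot 3 (MEM): stall RD_PORT — free A0,Mu1,Ld2,B1 rp0 wp0
slot 4 (ALU): stall FU — free A0,Mu1,Ld2,B1 rp0 wp0
slot 5 (ALU): stall FU — free A0,Mu1,Ld2,B1 rp0 wp0
slot 6 (MEM): stall RD_PORT — free A0,Mu1,Ld2,B1 rp0 wp0

issued = [0, 1, 2]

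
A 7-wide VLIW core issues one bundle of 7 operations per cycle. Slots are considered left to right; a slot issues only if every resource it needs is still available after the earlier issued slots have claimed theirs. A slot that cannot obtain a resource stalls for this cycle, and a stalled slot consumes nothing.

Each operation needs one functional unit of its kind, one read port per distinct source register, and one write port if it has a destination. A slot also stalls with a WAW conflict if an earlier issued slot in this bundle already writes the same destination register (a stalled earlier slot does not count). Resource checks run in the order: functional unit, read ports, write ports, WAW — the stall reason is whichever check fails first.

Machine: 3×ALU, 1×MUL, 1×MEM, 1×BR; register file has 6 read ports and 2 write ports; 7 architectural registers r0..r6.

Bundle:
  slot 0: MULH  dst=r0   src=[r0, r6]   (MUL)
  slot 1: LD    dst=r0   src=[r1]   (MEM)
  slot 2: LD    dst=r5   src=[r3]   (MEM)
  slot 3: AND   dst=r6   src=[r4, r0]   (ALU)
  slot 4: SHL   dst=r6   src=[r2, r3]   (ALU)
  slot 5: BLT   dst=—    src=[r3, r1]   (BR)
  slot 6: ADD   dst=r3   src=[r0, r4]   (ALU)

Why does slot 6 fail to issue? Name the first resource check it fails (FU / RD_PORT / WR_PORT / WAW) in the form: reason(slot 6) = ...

reason(slot 6) = RD_PORT

  0. MUL→r0 ⇒ go  {3A/0Mu/1Ld/1B | 4r 1w}
  1. MEM→r0 ⇒ no(WAW)  {3A/0Mu/1Ld/1B | 4r 1w}
  2. MEM→r5 ⇒ go  {3A/0Mu/0Ld/1B | 3r 0w}
  3. ALU→r6 ⇒ no(WR_PORT)  {3A/0Mu/0Ld/1B | 3r 0w}
  4. ALU→r6 ⇒ no(WR_PORT)  {3A/0Mu/0Ld/1B | 3r 0w}
  5. BR ⇒ go  {3A/0Mu/0Ld/0B | 1r 0w}
  6. ALU→r3 ⇒ no(RD_PORT)  {3A/0Mu/0Ld/0B | 1r 0w}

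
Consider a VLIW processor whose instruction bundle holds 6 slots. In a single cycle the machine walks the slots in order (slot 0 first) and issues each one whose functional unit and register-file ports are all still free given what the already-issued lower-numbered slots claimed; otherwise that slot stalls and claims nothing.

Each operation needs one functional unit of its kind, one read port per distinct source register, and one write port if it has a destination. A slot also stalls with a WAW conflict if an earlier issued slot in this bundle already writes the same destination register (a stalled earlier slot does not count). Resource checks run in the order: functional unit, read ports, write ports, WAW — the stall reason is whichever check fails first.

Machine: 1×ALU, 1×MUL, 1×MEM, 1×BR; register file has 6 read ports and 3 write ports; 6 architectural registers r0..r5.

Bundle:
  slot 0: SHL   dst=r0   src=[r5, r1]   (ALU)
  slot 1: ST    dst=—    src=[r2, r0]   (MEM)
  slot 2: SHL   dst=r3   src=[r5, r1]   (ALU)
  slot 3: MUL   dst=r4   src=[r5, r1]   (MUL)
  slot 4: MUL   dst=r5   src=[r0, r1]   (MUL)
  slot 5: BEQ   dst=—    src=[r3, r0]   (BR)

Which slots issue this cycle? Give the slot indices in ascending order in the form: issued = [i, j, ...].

issued = [0, 1, 3]

  0. ALU→r0 ⇒ go  {0A/1Mu/1Ld/1B | 4r 2w}
  1. MEM ⇒ go  {0A/1Mu/0Ld/1B | 2r 2w}
  2. ALU→r3 ⇒ no(FU)  {0A/1Mu/0Ld/1B | 2r 2w}
  3. MUL→r4 ⇒ go  {0A/0Mu/0Ld/1B | 0r 1w}
  4. MUL→r5 ⇒ no(FU)  {0A/0Mu/0Ld/1B | 0r 1w}
  5. BR ⇒ no(RD_PORT)  {0A/0Mu/0Ld/1B | 0r 1w}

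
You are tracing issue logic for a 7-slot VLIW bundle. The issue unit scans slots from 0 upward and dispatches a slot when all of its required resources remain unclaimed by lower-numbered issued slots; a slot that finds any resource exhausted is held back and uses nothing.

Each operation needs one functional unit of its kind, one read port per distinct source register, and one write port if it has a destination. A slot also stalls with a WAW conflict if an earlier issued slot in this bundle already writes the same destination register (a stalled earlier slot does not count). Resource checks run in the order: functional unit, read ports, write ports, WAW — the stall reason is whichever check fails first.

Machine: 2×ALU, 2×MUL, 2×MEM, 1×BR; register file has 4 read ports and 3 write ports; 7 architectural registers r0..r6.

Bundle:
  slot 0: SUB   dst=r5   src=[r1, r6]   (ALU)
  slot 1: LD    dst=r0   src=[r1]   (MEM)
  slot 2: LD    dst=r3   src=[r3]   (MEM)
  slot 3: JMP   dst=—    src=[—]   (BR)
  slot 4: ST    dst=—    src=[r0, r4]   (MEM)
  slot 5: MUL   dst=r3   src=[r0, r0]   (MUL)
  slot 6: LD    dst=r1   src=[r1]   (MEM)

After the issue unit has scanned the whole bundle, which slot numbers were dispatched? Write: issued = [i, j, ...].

slot 0 (ALU): ISSUE — free A1,Mu2,Ld2,B1 rp2 wp2
slot 1 (MEM): ISSUE — free A1,Mu2,Ld1,B1 rp1 wp1
slot 2 (MEM): ISSUE — free A1,Mu2,Ld0,B1 rp0 wp0
slot 3 (BR): ISSUE — free A1,Mu2,Ld0,B0 rp0 wp0
slot 4 (MEM): stall FU — free A1,Mu2,Ld0,B0 rp0 wp0
slot 5 (MUL): stall RD_PORT — free A1,Mu2,Ld0,B0 rp0 wp0
slot 6 (MEM): stall FU — free A1,Mu2,Ld0,B0 rp0 wp0

issued = [0, 1, 2, 3]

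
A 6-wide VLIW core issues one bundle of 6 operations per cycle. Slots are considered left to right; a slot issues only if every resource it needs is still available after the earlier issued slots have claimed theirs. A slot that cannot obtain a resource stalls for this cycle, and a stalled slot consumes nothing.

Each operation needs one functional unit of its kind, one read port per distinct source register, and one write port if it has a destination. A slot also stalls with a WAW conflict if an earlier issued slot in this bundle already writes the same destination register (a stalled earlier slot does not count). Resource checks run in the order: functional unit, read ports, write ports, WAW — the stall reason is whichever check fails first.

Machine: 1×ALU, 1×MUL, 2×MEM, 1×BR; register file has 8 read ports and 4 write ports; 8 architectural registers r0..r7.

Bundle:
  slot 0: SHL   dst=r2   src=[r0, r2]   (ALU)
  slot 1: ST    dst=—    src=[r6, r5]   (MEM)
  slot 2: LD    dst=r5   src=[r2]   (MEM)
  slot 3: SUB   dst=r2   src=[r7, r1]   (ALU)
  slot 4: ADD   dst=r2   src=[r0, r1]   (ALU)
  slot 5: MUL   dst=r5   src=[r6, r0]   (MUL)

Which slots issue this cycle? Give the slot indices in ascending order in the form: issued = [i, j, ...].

(0) want 1×ALU +2rd +1wr — yes → AL0|MU1|ME2|BR1|rd6|wr3
(1) want 1×MEM +2rd +0wr — yes → AL0|MU1|ME1|BR1|rd4|wr3
(2) want 1×MEM +1rd +1wr — yes → AL0|MU1|ME0|BR1|rd3|wr2
(3) want 1×ALU +2rd +1wr — FU → AL0|MU1|ME0|BR1|rd3|wr2
(4) want 1×ALU +2rd +1wr — FU → AL0|MU1|ME0|BR1|rd3|wr2
(5) want 1×MUL +2rd +1wr — WAW → AL0|MU1|ME0|BR1|rd3|wr2

issued = [0, 1, 2]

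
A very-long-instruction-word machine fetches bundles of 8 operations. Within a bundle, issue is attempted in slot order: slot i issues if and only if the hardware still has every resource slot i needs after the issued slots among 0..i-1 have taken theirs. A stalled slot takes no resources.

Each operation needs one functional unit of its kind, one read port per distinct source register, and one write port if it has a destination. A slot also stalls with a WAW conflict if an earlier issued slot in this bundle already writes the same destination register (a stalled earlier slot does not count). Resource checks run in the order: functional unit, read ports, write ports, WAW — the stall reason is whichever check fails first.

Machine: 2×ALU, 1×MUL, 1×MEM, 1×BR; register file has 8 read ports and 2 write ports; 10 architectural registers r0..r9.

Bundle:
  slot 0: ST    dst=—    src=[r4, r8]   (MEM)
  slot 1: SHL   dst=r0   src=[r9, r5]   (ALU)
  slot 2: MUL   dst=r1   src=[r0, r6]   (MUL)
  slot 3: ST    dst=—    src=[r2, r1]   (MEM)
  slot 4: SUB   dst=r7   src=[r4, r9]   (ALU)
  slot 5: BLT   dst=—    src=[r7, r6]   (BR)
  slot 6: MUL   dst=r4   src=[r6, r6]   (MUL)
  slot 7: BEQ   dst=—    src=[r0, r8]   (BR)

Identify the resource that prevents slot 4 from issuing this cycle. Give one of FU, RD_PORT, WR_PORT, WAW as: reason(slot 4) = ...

  0. MEM ⇒ go  {2A/1Mu/0Ld/1B | 6r 2w}
  1. ALU→r0 ⇒ go  {1A/1Mu/0Ld/1B | 4r 1w}
  2. MUL→r1 ⇒ go  {1A/0Mu/0Ld/1B | 2r 0w}
  3. MEM ⇒ no(FU)  {1A/0Mu/0Ld/1B | 2r 0w}
  4. ALU→r7 ⇒ no(WR_PORT)  {1A/0Mu/0Ld/1B | 2r 0w}
  5. BR ⇒ go  {1A/0Mu/0Ld/0B | 0r 0w}
  6. MUL→r4 ⇒ no(FU)  {1A/0Mu/0Ld/0B | 0r 0w}
  7. BR ⇒ no(FU)  {1A/0Mu/0Ld/0B | 0r 0w}

reason(slot 4) = WR_PORT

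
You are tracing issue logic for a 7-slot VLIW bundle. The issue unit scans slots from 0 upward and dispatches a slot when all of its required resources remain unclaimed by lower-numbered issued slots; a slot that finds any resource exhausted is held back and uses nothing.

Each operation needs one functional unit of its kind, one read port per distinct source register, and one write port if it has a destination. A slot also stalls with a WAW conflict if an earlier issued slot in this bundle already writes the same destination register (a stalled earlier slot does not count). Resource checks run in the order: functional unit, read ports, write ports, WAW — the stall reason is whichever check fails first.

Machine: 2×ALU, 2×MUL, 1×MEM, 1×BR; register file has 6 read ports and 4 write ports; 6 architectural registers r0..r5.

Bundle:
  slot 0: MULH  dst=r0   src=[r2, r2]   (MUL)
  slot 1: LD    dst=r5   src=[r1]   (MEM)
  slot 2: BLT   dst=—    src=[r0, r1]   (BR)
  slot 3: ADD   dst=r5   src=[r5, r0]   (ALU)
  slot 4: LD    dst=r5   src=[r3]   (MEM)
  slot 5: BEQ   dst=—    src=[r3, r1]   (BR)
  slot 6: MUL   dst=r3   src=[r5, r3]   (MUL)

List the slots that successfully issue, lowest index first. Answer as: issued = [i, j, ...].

issued = [0, 1, 2, 6]

(0) want 1×MUL +1rd +1wr — yes → AL2|MU1|ME1|BR1|rd5|wr3
(1) want 1×MEM +1rd +1wr — yes → AL2|MU1|ME0|BR1|rd4|wr2
(2) want 1×BR +2rd +0wr — yes → AL2|MU1|ME0|BR0|rd2|wr2
(3) want 1×ALU +2rd +1wr — WAW → AL2|MU1|ME0|BR0|rd2|wr2
(4) want 1×MEM +1rd +1wr — FU → AL2|MU1|ME0|BR0|rd2|wr2
(5) want 1×BR +2rd +0wr — FU → AL2|MU1|ME0|BR0|rd2|wr2
(6) want 1×MUL +2rd +1wr — yes → AL2|MU0|ME0|BR0|rd0|wr1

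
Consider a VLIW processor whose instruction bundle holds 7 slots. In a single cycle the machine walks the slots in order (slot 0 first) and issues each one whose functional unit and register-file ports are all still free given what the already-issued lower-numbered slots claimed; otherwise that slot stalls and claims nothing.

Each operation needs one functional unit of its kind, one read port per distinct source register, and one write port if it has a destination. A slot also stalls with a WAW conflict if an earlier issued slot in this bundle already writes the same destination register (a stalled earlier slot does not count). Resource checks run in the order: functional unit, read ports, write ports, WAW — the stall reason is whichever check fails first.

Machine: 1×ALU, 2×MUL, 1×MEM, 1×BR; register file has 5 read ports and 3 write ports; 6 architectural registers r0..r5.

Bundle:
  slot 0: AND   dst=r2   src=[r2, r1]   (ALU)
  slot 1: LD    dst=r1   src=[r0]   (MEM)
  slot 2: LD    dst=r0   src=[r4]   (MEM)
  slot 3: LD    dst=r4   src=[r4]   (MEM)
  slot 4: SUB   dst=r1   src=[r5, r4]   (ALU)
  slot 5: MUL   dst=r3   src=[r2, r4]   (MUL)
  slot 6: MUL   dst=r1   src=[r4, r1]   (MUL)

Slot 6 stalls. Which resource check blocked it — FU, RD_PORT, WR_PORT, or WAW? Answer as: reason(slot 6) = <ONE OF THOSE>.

reason(slot 6) = RD_PORT

slot 0 (ALU): ISSUE — free A0,Mu2,Ld1,B1 rp3 wp2
slot 1 (MEM): ISSUE — free A0,Mu2,Ld0,B1 rp2 wp1
slot 2 (MEM): stall FU — free A0,Mu2,Ld0,B1 rp2 wp1
slot 3 (MEM): stall FU — free A0,Mu2,Ld0,B1 rp2 wp1
slot 4 (ALU): stall FU — free A0,Mu2,Ld0,B1 rp2 wp1
slot 5 (MUL): ISSUE — free A0,Mu1,Ld0,B1 rp0 wp0
slot 6 (MUL): stall RD_PORT — free A0,Mu1,Ld0,B1 rp0 wp0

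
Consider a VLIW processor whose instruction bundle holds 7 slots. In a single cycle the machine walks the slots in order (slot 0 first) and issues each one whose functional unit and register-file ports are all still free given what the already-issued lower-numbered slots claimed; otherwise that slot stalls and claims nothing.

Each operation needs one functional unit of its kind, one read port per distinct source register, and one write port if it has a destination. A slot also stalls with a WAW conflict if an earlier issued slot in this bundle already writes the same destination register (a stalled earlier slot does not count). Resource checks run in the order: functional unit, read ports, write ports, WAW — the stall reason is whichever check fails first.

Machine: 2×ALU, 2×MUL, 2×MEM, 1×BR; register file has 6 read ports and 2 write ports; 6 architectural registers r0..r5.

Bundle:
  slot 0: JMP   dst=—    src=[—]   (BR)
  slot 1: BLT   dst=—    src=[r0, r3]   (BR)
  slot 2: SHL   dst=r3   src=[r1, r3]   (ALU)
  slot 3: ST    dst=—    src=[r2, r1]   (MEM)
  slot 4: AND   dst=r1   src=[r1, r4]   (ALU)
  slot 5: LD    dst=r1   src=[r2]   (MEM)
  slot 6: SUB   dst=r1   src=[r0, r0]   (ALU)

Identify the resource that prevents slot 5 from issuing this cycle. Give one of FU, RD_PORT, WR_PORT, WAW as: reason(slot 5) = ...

reason(slot 5) = RD_PORT

slot 0 (BR): ISSUE — free A2,Mu2,Ld2,B0 rp6 wp2
slot 1 (BR): stall FU — free A2,Mu2,Ld2,B0 rp6 wp2
slot 2 (ALU): ISSUE — free A1,Mu2,Ld2,B0 rp4 wp1
slot 3 (MEM): ISSUE — free A1,Mu2,Ld1,B0 rp2 wp1
slot 4 (ALU): ISSUE — free A0,Mu2,Ld1,B0 rp0 wp0
slot 5 (MEM): stall RD_PORT — free A0,Mu2,Ld1,B0 rp0 wp0
slot 6 (ALU): stall FU — free A0,Mu2,Ld1,B0 rp0 wp0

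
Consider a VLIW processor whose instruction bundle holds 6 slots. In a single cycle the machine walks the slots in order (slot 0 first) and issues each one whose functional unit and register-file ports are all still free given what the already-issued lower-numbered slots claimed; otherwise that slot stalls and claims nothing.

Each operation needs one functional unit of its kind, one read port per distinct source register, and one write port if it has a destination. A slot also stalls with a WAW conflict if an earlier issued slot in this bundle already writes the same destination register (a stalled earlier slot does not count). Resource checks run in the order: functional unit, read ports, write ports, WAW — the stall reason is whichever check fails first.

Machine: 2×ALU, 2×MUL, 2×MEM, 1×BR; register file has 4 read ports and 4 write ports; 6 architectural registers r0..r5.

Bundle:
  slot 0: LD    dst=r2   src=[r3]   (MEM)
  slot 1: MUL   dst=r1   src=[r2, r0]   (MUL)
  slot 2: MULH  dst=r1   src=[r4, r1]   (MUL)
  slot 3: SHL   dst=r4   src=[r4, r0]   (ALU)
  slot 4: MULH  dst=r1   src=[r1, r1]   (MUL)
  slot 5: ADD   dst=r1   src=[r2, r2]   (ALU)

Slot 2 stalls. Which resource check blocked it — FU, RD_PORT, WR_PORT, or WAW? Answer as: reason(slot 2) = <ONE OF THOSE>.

reason(slot 2) = RD_PORT

#0 MEM src=r3 dispatched  <A:2 Mu:2 Ld:1 B:1 rd:3 wr:3>
#1 MUL src=r2,r0 dispatched  <A:2 Mu:1 Ld:1 B:1 rd:1 wr:2>
#2 MUL src=r4,r1 held:RD_PORT  <A:2 Mu:1 Ld:1 B:1 rd:1 wr:2>
#3 ALU src=r4,r0 held:RD_PORT  <A:2 Mu:1 Ld:1 B:1 rd:1 wr:2>
#4 MUL src=r1,r1 held:WAW  <A:2 Mu:1 Ld:1 B:1 rd:1 wr:2>
#5 ALU src=r2,r2 held:WAW  <A:2 Mu:1 Ld:1 B:1 rd:1 wr:2>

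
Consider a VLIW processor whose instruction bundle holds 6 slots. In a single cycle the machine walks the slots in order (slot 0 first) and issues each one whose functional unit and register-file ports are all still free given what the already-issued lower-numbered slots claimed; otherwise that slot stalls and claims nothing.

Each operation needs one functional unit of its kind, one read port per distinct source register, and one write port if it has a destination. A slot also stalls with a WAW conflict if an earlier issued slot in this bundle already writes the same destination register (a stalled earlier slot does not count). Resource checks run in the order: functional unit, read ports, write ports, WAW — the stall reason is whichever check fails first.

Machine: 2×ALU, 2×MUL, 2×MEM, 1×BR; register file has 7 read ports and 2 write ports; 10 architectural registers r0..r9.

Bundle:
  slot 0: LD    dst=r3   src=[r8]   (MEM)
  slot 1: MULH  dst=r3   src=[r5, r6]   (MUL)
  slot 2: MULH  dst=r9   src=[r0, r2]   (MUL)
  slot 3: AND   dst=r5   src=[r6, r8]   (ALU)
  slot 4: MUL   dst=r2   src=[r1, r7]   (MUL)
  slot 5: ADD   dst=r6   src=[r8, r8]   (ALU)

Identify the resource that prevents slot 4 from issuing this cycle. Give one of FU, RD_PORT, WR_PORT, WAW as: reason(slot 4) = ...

#0 MEM src=r8 dispatched  <A:2 Mu:2 Ld:1 B:1 rd:6 wr:1>
#1 MUL src=r5,r6 held:WAW  <A:2 Mu:2 Ld:1 B:1 rd:6 wr:1>
#2 MUL src=r0,r2 dispatched  <A:2 Mu:1 Ld:1 B:1 rd:4 wr:0>
#3 ALU src=r6,r8 held:WR_PORT  <A:2 Mu:1 Ld:1 B:1 rd:4 wr:0>
#4 MUL src=r1,r7 held:WR_PORT  <A:2 Mu:1 Ld:1 B:1 rd:4 wr:0>
#5 ALU src=r8,r8 held:WR_PORT  <A:2 Mu:1 Ld:1 B:1 rd:4 wr:0>

reason(slot 4) = WR_PORT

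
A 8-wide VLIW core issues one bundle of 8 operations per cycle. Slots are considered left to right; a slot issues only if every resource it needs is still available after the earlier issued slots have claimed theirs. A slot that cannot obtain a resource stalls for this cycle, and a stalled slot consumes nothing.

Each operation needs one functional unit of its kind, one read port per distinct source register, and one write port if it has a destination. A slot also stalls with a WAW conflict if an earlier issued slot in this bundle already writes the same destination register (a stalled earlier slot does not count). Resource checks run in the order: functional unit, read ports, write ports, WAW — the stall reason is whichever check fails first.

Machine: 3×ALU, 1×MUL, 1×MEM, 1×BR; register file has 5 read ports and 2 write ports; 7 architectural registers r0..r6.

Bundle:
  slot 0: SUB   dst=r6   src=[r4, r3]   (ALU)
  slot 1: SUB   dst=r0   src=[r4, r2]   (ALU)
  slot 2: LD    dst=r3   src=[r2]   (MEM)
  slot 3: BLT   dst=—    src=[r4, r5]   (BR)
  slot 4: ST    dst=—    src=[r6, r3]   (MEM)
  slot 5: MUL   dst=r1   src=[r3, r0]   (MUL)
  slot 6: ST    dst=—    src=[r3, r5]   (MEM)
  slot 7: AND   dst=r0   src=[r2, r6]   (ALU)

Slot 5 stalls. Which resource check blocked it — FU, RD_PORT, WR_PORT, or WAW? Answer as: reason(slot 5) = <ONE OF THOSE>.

(0) want 1×ALU +2rd +1wr — yes → AL2|MU1|ME1|BR1|rd3|wr1
(1) want 1×ALU +2rd +1wr — yes → AL1|MU1|ME1|BR1|rd1|wr0
(2) want 1×MEM +1rd +1wr — WR_PORT → AL1|MU1|ME1|BR1|rd1|wr0
(3) want 1×BR +2rd +0wr — RD_PORT → AL1|MU1|ME1|BR1|rd1|wr0
(4) want 1×MEM +2rd +0wr — RD_PORT → AL1|MU1|ME1|BR1|rd1|wr0
(5) want 1×MUL +2rd +1wr — RD_PORT → AL1|MU1|ME1|BR1|rd1|wr0
(6) want 1×MEM +2rd +0wr — RD_PORT → AL1|MU1|ME1|BR1|rd1|wr0
(7) want 1×ALU +2rd +1wr — RD_PORT → AL1|MU1|ME1|BR1|rd1|wr0

reason(slot 5) = RD_PORT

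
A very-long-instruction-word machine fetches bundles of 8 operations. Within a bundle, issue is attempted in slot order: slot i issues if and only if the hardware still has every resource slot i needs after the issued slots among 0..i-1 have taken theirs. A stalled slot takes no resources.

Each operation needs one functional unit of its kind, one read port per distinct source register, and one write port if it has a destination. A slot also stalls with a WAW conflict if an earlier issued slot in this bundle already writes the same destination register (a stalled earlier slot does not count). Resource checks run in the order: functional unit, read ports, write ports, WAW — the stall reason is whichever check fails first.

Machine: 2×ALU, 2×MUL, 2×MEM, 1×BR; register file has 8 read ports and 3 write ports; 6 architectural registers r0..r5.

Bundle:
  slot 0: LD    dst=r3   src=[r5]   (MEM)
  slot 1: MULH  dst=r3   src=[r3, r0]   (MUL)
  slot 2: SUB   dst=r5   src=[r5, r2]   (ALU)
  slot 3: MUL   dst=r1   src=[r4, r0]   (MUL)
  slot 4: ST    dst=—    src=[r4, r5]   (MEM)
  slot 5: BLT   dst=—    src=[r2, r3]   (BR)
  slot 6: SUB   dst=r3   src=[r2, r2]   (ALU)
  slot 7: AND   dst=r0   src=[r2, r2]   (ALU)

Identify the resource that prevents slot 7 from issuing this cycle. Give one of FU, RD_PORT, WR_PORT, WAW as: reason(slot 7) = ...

reason(slot 7) = WR_PORT

  0. MEM→r3 ⇒ go  {2A/2Mu/1Ld/1B | 7r 2w}
  1. MUL→r3 ⇒ no(WAW)  {2A/2Mu/1Ld/1B | 7r 2w}
  2. ALU→r5 ⇒ go  {1A/2Mu/1Ld/1B | 5r 1w}
  3. MUL→r1 ⇒ go  {1A/1Mu/1Ld/1B | 3r 0w}
  4. MEM ⇒ go  {1A/1Mu/0Ld/1B | 1r 0w}
  5. BR ⇒ no(RD_PORT)  {1A/1Mu/0Ld/1B | 1r 0w}
  6. ALU→r3 ⇒ no(WR_PORT)  {1A/1Mu/0Ld/1B | 1r 0w}
  7. ALU→r0 ⇒ no(WR_PORT)  {1A/1Mu/0Ld/1B | 1r 0w}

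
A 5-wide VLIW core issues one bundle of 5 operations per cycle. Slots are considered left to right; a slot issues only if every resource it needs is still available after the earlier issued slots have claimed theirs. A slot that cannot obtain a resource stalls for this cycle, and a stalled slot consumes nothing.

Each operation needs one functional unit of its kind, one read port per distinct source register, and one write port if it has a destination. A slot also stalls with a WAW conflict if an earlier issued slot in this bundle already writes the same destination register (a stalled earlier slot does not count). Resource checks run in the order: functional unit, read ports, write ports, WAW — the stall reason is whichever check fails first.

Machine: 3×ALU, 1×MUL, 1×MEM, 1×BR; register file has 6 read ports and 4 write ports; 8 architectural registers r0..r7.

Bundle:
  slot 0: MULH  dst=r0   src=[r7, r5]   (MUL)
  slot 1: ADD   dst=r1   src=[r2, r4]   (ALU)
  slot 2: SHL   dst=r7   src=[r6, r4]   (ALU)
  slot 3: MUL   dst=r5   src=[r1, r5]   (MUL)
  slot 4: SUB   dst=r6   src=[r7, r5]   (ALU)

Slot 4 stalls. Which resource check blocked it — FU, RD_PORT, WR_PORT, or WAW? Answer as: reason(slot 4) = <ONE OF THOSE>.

reason(slot 4) = RD_PORT

  0. MUL→r0 ⇒ go  {3A/0Mu/1Ld/1B | 4r 3w}
  1. ALU→r1 ⇒ go  {2A/0Mu/1Ld/1B | 2r 2w}
  2. ALU→r7 ⇒ go  {1A/0Mu/1Ld/1B | 0r 1w}
  3. MUL→r5 ⇒ no(FU)  {1A/0Mu/1Ld/1B | 0r 1w}
  4. ALU→r6 ⇒ no(RD_PORT)  {1A/0Mu/1Ld/1B | 0r 1w}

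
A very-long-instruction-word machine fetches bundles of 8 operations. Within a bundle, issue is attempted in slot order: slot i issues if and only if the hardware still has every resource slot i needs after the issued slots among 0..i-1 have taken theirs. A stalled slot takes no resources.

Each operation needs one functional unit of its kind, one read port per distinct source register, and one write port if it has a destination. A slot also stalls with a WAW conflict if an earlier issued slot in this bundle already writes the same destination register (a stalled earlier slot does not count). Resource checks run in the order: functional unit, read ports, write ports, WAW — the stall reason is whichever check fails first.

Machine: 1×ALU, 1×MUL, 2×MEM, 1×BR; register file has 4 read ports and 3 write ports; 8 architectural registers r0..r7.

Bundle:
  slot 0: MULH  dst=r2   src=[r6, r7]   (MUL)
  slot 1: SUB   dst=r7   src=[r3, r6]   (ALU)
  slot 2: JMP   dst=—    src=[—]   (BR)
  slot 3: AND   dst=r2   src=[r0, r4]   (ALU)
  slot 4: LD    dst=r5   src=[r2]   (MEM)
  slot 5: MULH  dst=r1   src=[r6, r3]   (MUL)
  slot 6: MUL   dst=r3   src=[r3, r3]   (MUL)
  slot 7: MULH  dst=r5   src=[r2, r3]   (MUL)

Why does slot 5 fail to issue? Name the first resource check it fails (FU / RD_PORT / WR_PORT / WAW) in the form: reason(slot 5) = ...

(0) want 1×MUL +2rd +1wr — yes → AL1|MU0|ME2|BR1|rd2|wr2
(1) want 1×ALU +2rd +1wr — yes → AL0|MU0|ME2|BR1|rd0|wr1
(2) want 1×BR +0rd +0wr — yes → AL0|MU0|ME2|BR0|rd0|wr1
(3) want 1×ALU +2rd +1wr — FU → AL0|MU0|ME2|BR0|rd0|wr1
(4) want 1×MEM +1rd +1wr — RD_PORT → AL0|MU0|ME2|BR0|rd0|wr1
(5) want 1×MUL +2rd +1wr — FU → AL0|MU0|ME2|BR0|rd0|wr1
(6) want 1×MUL +1rd +1wr — FU → AL0|MU0|ME2|BR0|rd0|wr1
(7) want 1×MUL +2rd +1wr — FU → AL0|MU0|ME2|BR0|rd0|wr1

reason(slot 5) = FU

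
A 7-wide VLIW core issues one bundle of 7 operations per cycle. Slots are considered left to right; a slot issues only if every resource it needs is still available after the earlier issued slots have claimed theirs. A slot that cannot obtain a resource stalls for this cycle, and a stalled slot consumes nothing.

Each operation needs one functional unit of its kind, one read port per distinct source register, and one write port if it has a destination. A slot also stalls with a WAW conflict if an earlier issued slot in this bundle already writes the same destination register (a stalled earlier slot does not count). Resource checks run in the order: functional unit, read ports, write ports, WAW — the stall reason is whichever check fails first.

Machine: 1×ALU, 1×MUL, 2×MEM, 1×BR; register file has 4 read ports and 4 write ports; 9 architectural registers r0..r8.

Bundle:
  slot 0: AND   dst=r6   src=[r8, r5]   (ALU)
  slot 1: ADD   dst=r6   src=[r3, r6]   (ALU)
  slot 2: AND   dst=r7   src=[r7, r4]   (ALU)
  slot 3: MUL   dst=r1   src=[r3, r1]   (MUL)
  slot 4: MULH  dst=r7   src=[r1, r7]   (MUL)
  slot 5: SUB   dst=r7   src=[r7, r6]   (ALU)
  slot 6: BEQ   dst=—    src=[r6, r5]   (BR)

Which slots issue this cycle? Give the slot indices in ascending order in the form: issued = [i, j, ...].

#0 ALU src=r8,r5 dispatched  <A:0 Mu:1 Ld:2 B:1 rd:2 wr:3>
#1 ALU src=r3,r6 held:FU  <A:0 Mu:1 Ld:2 B:1 rd:2 wr:3>
#2 ALU src=r7,r4 held:FU  <A:0 Mu:1 Ld:2 B:1 rd:2 wr:3>
#3 MUL src=r3,r1 dispatched  <A:0 Mu:0 Ld:2 B:1 rd:0 wr:2>
#4 MUL src=r1,r7 held:FU  <A:0 Mu:0 Ld:2 B:1 rd:0 wr:2>
#5 ALU src=r7,r6 held:FU  <A:0 Mu:0 Ld:2 B:1 rd:0 wr:2>
#6 BR src=r6,r5 held:RD_PORT  <A:0 Mu:0 Ld:2 B:1 rd:0 wr:2>

issued = [0, 3]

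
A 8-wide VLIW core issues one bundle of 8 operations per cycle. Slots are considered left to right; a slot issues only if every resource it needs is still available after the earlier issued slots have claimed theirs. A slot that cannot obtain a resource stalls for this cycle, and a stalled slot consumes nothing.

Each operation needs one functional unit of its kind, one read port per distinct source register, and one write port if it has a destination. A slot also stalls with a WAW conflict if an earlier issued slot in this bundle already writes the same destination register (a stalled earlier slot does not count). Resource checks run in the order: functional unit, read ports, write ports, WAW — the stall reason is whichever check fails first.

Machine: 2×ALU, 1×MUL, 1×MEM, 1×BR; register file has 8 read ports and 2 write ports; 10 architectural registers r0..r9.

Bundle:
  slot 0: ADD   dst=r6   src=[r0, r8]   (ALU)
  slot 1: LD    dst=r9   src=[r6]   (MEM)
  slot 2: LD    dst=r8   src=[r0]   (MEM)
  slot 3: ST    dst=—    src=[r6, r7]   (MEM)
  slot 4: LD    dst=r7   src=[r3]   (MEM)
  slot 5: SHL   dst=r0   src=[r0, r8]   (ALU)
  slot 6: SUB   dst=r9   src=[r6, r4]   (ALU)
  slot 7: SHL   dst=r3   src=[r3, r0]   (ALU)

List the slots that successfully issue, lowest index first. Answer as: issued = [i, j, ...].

(0) want 1×ALU +2rd +1wr — yes → AL1|MU1|ME1|BR1|rd6|wr1
(1) want 1×MEM +1rd +1wr — yes → AL1|MU1|ME0|BR1|rd5|wr0
(2) want 1×MEM +1rd +1wr — FU → AL1|MU1|ME0|BR1|rd5|wr0
(3) want 1×MEM +2rd +0wr — FU → AL1|MU1|ME0|BR1|rd5|wr0
(4) want 1×MEM +1rd +1wr — FU → AL1|MU1|ME0|BR1|rd5|wr0
(5) want 1×ALU +2rd +1wr — WR_PORT → AL1|MU1|ME0|BR1|rd5|wr0
(6) want 1×ALU +2rd +1wr — WR_PORT → AL1|MU1|ME0|BR1|rd5|wr0
(7) want 1×ALU +2rd +1wr — WR_PORT → AL1|MU1|ME0|BR1|rd5|wr0

issued = [0, 1]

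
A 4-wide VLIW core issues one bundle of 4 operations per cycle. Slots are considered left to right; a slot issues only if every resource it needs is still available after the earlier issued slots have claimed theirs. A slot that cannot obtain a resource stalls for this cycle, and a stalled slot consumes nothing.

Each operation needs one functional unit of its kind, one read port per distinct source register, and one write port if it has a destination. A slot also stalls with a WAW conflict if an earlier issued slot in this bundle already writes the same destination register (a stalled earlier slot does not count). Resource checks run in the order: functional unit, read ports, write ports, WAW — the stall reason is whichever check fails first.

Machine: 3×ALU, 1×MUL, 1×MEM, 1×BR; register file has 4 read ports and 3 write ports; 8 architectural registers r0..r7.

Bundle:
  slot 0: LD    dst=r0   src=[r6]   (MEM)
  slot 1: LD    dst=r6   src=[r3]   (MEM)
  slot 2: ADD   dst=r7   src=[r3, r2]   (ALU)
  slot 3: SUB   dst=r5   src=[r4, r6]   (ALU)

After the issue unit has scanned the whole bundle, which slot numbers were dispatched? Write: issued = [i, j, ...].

(0) want 1×MEM +1rd +1wr — yes → AL3|MU1|ME0|BR1|rd3|wr2
(1) want 1×MEM +1rd +1wr — FU → AL3|MU1|ME0|BR1|rd3|wr2
(2) want 1×ALU +2rd +1wr — yes → AL2|MU1|ME0|BR1|rd1|wr1
(3) want 1×ALU +2rd +1wr — RD_PORT → AL2|MU1|ME0|BR1|rd1|wr1

issued = [0, 2]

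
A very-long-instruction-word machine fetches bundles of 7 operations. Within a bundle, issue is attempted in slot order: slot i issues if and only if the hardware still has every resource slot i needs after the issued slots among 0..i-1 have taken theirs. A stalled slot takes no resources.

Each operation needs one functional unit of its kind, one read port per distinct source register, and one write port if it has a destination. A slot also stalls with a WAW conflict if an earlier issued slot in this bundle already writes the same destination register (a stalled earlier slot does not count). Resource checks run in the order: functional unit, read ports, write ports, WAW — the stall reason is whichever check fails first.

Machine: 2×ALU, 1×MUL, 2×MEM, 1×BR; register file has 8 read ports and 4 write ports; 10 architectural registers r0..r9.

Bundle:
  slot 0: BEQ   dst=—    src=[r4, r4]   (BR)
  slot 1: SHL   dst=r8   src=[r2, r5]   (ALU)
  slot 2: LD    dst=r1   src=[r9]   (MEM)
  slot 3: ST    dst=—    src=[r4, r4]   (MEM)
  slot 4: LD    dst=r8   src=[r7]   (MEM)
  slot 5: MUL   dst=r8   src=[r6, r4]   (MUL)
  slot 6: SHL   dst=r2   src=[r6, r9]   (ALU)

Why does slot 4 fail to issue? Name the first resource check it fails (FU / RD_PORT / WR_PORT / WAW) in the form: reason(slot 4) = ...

reason(slot 4) = FU

  0. BR ⇒ go  {2A/1Mu/2Ld/0B | 7r 4w}
  1. ALU→r8 ⇒ go  {1A/1Mu/2Ld/0B | 5r 3w}
  2. MEM→r1 ⇒ go  {1A/1Mu/1Ld/0B | 4r 2w}
  3. MEM ⇒ go  {1A/1Mu/0Ld/0B | 3r 2w}
  4. MEM→r8 ⇒ no(FU)  {1A/1Mu/0Ld/0B | 3r 2w}
  5. MUL→r8 ⇒ no(WAW)  {1A/1Mu/0Ld/0B | 3r 2w}
  6. ALU→r2 ⇒ go  {0A/1Mu/0Ld/0B | 1r 1w}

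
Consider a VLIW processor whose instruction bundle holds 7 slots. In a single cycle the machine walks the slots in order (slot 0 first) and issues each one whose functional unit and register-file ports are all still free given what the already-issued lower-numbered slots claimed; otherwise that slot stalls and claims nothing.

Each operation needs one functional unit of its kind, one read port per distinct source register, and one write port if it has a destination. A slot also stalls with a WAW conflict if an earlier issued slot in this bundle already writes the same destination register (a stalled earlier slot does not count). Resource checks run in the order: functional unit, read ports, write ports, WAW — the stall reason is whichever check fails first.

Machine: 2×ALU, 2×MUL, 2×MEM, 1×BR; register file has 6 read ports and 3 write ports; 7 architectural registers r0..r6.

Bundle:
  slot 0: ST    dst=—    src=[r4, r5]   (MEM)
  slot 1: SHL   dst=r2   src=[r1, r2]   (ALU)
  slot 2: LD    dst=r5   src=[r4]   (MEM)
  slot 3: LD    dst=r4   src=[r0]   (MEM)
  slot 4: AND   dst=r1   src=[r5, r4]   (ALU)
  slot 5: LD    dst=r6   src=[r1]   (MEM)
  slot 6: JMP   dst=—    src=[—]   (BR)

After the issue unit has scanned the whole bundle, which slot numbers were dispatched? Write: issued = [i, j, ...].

#0 MEM src=r4,r5 dispatched  <A:2 Mu:2 Ld:1 B:1 rd:4 wr:3>
#1 ALU src=r1,r2 dispatched  <A:1 Mu:2 Ld:1 B:1 rd:2 wr:2>
#2 MEM src=r4 dispatched  <A:1 Mu:2 Ld:0 B:1 rd:1 wr:1>
#3 MEM src=r0 held:FU  <A:1 Mu:2 Ld:0 B:1 rd:1 wr:1>
#4 ALU src=r5,r4 held:RD_PORT  <A:1 Mu:2 Ld:0 B:1 rd:1 wr:1>
#5 MEM src=r1 held:FU  <A:1 Mu:2 Ld:0 B:1 rd:1 wr:1>
#6 BR src=- dispatched  <A:1 Mu:2 Ld:0 B:0 rd:1 wr:1>

issued = [0, 1, 2, 6]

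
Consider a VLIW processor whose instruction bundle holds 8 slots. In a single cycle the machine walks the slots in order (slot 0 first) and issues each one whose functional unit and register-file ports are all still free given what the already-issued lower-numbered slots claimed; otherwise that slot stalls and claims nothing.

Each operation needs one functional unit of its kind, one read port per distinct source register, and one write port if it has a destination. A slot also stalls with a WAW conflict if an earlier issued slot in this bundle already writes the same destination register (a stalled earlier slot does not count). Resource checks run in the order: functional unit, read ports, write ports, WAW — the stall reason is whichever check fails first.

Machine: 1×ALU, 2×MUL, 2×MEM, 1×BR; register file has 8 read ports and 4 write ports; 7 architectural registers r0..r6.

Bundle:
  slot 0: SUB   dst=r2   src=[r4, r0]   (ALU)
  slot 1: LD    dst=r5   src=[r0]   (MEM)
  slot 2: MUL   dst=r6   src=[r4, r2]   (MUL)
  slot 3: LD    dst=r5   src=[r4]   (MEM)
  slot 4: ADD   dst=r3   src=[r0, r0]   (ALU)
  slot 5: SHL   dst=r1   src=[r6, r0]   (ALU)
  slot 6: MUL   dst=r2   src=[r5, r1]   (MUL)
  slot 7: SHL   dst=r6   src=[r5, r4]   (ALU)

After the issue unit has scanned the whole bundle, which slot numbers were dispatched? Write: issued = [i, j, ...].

(0) want 1×ALU +2rd +1wr — yes → AL0|MU2|ME2|BR1|rd6|wr3
(1) want 1×MEM +1rd +1wr — yes → AL0|MU2|ME1|BR1|rd5|wr2
(2) want 1×MUL +2rd +1wr — yes → AL0|MU1|ME1|BR1|rd3|wr1
(3) want 1×MEM +1rd +1wr — WAW → AL0|MU1|ME1|BR1|rd3|wr1
(4) want 1×ALU +1rd +1wr — FU → AL0|MU1|ME1|BR1|rd3|wr1
(5) want 1×ALU +2rd +1wr — FU → AL0|MU1|ME1|BR1|rd3|wr1
(6) want 1×MUL +2rd +1wr — WAW → AL0|MU1|ME1|BR1|rd3|wr1
(7) want 1×ALU +2rd +1wr — FU → AL0|MU1|ME1|BR1|rd3|wr1

issued = [0, 1, 2]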